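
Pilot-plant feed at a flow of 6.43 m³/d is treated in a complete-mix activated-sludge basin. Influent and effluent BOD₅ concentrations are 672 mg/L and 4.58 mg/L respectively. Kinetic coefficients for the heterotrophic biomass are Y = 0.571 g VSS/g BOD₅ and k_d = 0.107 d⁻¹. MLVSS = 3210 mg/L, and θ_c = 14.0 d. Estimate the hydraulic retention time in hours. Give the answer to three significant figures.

Rearranging the biomass balance for a CMAS with decay, V = Y·Q·ΔS·θ_c / [X·(1+k_d θ_c)] = 0.571 × 6.43 × (672 − 4.58) × 14.0 / [3210 × (1 + 0.107 × 14.0)] = 3.43×10^4 / 8019 = 4.278 m³.
Hydraulic retention time τ = V/Q = 4.278 / 6.43 = 0.6654 d = 15.97 h.

τ ≈ 16.0 h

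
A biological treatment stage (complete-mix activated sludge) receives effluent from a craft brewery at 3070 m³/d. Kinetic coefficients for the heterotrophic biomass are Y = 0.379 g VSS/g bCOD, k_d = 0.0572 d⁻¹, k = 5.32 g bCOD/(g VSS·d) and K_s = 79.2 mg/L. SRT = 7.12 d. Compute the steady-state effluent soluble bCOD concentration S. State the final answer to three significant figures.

S ≈ 8.61 mg/L

From the Monod/SRT balance for a CMAS, S = K_s·(1+k_d θ_c)/[θ_c·(Y k − k_d) − 1] = 79.2 × (1 + 0.0572 × 7.12) / [7.12 × (0.379 × 5.32 − 0.0572) − 1] = 111.5 / 12.95 = 8.607 mg/L.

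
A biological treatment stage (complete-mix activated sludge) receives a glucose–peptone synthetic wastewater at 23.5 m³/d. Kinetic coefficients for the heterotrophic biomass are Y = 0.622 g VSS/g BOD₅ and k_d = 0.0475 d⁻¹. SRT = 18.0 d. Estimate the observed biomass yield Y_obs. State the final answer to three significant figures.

Correct the yield for decay: Y_obs = Y/(1 + k_d θ_c) = 0.622 / (1 + 0.0475 × 18.0) = 0.622 / 1.855 = 0.3353.

Y_obs ≈ 0.335 g VSS/g BOD₅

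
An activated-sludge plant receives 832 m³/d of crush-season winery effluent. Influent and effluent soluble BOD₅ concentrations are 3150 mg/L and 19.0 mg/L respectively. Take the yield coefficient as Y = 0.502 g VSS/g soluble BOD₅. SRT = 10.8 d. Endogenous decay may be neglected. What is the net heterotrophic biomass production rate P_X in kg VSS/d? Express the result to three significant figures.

With endogenous decay neglected, the observed yield equals the true yield: Y_obs = Y = 0.502 g VSS/g soluble BOD₅.
Mass of soluble BOD₅ removed per day: Q(S₀ − S) = 832 × 3131 g/m³ = 2605 kg/d.
Biomass produced: P_X = Y_obs·Q·ΔS = 0.5020 × 2605 ≈ 1308 kg VSS/d.

P_X ≈ 1310 kg VSS/d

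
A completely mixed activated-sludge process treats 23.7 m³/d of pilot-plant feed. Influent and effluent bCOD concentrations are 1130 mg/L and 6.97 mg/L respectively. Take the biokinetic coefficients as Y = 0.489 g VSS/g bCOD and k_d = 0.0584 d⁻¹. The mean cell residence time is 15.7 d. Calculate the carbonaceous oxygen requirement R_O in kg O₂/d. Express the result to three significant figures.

R_O ≈ 17.0 kg O₂/d

The observed yield is Y_obs = Y/(1 + k_d·θ_c) = 0.489 / (1 + 0.0584 × 15.7) = 0.489 / 1.917 = 0.2551 g VSS per g bCOD removed.
Mass of bCOD removed per day: Q(S₀ − S) = 23.7 × 1123 g/m³ = 26.62 kg/d.
P_X = Y_obs·Q·(S₀ − S) = 0.2551 × 26.62 = 6.790 kg VSS/d.
R_O = Q·ΔS − 1.42 P_X = 26.62 − 9.641 = 16.97 kg O₂/d.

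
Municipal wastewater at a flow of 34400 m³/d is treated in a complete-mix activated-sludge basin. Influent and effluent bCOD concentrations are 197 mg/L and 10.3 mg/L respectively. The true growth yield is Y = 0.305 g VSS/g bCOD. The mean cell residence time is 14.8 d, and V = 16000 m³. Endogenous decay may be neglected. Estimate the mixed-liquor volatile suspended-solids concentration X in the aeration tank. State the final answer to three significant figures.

X ≈ 1810 mg/L

Without decay, X = Y Q (S₀−S) θ_c / V = 0.305 × 34400 × (197 − 10.3) × 14.8 / 16000 = 1812 mg/L.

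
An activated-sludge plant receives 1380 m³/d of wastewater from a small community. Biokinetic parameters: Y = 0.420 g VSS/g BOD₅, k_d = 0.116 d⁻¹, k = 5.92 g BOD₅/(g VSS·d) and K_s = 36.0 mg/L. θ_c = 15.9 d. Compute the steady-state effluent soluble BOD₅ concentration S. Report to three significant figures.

From the Monod/SRT balance for a CMAS, S = K_s·(1+k_d θ_c)/[θ_c·(Y k − k_d) − 1] = 36.0 × (1 + 0.116 × 15.9) / [15.9 × (0.420 × 5.92 − 0.116) − 1] = 102.4 / 36.69 = 2.791 mg/L.

S ≈ 2.79 mg/L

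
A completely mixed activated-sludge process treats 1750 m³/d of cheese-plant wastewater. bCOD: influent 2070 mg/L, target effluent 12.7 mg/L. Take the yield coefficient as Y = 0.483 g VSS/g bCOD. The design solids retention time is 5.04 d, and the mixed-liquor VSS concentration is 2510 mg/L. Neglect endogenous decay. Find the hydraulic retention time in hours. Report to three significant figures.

τ ≈ 47.9 h

Biomass mass balance (decay neglected): V·X = Y·Q·(S₀ − S)·θ_c, so V = 0.483 × 1750 × (2070 − 12.7) × 5.04 / 2510 = 3492 m³.
HRT = V/Q = 3492 m³ / 1750 m³·d⁻¹ = 1.995 d × 24 = 47.89 h.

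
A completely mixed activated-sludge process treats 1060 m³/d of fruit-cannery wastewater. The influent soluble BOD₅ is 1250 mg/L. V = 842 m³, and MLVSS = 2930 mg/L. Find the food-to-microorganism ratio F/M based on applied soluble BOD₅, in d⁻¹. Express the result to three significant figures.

F/M ≈ 0.537 d⁻¹

F/M = Q·S₀ / (V·X) = 1060 × 1250 / (842.0 × 2930) = 0.5371 g soluble BOD₅·(g VSS·d)⁻¹.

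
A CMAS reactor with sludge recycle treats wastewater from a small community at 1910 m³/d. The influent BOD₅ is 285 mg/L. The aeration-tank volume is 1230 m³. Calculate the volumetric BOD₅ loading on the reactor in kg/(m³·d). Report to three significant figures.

Applied BOD₅ load per unit volume = Q·S₀/V = (1910 × 285/1000)/1230 = 0.4426 kg BOD₅·m⁻³·d⁻¹.

L_v ≈ 0.443 kg BOD₅/(m³·d)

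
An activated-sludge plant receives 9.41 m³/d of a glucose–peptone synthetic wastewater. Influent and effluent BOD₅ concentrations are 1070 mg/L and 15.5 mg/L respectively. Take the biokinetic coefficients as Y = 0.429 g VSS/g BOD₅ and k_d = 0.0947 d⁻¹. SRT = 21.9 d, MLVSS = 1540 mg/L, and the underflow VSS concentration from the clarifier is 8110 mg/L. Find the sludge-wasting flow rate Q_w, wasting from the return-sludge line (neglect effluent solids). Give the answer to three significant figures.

Q_w ≈ 0.171 m³/d

From the SRT design equation V = Y Q (S₀−S) θ_c / [X (1 + k_d θ_c)] = 0.429 × 9.41 × (1070 − 15.5) × 21.9 / [1540 × (1 + 0.0947 × 21.9)] = 9.32×10^4 / 4734 = 19.69 m³.
Wasting from the return line (neglecting effluent solids): Q_w = V·X / (θ_c·X_r) = 19.69 × 1540 / (21.9 × 8110) = 0.1708 m³/d.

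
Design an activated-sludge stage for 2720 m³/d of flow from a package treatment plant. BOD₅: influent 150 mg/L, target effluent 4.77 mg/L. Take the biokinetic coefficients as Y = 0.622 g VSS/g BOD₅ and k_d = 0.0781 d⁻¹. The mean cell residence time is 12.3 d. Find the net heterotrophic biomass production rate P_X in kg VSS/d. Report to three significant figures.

The observed yield is Y_obs = Y/(1 + k_d·θ_c) = 0.622 / (1 + 0.0781 × 12.3) = 0.622 / 1.961 = 0.3172 g VSS per g BOD₅ removed.
Mass of BOD₅ removed per day: Q(S₀ − S) = 2720 × 145.2 g/m³ = 395.0 kg/d.
P_X = Y_obs · Q(S₀ − S) = 0.3172 × 395.0 = 125.3 kg VSS/d.

P_X ≈ 125 kg VSS/d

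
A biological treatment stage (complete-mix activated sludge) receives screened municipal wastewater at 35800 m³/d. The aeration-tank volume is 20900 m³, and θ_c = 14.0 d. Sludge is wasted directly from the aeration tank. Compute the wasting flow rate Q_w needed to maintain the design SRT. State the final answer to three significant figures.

Wasting from the aeration tank: Q_w = V / θ_c = 20900 / 14.0 = 1493 m³/d.

Q_w ≈ 1490 m³/d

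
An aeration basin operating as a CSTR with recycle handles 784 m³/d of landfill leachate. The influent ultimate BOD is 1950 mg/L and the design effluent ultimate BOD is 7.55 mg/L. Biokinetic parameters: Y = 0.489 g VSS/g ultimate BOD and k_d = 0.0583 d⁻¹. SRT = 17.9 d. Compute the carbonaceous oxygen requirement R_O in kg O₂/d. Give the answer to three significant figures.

R_O ≈ 1010 kg O₂/d

Correct the yield for decay: Y_obs = Y/(1 + k_d θ_c) = 0.489 / (1 + 0.0583 × 17.9) = 0.489 / 2.044 = 0.2393.
Q·(S₀ − S) = 784 × (1950 − 7.55) × 10⁻³ = 1523 kg/d removed.
Biomass synthesised: P_X = Y_obs × 1523 = 364.4 kg VSS/d.
Carbonaceous O₂ demand = substrate oxidised − cell-mass equivalent = 1523 − 1.42 × 364.4 = 1005 kg O₂/d.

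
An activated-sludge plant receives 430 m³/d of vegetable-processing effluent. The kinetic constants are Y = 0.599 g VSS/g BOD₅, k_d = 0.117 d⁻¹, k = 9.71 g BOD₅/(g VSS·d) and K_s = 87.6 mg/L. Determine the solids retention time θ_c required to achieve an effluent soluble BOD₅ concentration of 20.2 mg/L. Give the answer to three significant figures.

At the target effluent, Y k S/(K_s+S) = 0.599×9.71×20.2/107.8 = 1.090 d⁻¹.
θ_c = 1/(μ − k_d) = 1/(1.090 − 0.117) = 1/0.9729 = 1.028 d.

θ_c ≈ 1.03 d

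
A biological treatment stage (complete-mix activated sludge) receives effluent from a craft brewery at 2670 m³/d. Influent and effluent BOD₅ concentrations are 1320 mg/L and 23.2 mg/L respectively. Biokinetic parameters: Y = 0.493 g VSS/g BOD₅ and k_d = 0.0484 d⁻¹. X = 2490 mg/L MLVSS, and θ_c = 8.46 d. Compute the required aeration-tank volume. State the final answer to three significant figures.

Steady-state biomass mass balance: V·X·(1 + k_d·θ_c) = Y·Q·(S₀ − S)·θ_c, so V = 0.493 × 2670 × (1320 − 23.2) × 8.46 / [2490 × (1 + 0.0484 × 8.46)] = 1.44×10^7 / 3510 = 4115 m³.

V ≈ 4110 m³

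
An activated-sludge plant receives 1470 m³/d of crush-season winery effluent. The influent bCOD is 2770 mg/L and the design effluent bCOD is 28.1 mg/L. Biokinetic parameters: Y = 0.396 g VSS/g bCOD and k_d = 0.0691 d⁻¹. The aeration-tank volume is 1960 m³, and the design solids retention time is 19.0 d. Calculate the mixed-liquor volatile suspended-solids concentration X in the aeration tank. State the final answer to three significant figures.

X ≈ 6690 mg/L

X = Y·Q·ΔS·θ_c / [V·(1 + k_d θ_c)] = 0.396 × 1470 × (2770 − 28.1) × 19.0 / [1960 × (1 + 0.0691 × 19.0)] = 6690 mg/L.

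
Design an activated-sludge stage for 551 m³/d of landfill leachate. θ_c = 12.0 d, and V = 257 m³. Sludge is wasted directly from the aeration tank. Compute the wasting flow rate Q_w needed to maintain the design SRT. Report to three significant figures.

Q_w ≈ 21.4 m³/d

For wasting at MLVSS concentration, Q_w = V/θ_c = 257.0/12.0 = 21.42 m³/d.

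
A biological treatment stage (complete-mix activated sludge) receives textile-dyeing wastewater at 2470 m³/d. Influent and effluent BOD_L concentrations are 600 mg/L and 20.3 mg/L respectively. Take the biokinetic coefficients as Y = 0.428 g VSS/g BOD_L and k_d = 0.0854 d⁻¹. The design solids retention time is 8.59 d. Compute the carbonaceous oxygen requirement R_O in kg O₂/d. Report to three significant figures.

R_O ≈ 930 kg O₂/d

Y_obs = Y / (1 + k_d θ_c) = 0.428 / (1 + 0.0854 × 8.59) = 0.428 / 1.734 = 0.2469.
Mass of BOD_L removed per day: Q(S₀ − S) = 2470 × 579.7 g/m³ = 1432 kg/d.
Biomass synthesised: P_X = Y_obs × 1432 = 353.5 kg VSS/d.
R_O = Q·(S₀ − S) − 1.42·P_X = 1432 − 1.42 × 353.5 = 929.9 kg O₂/d.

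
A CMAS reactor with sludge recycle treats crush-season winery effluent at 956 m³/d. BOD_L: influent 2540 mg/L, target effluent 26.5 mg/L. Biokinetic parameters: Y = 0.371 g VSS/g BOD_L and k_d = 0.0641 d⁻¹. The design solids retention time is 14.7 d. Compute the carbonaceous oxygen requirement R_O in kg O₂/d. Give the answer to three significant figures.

Correct the yield for decay: Y_obs = Y/(1 + k_d θ_c) = 0.371 / (1 + 0.0641 × 14.7) = 0.371 / 1.942 = 0.1910.
Substrate removed = Q·(S₀ − S) = 956 m³/d × (2540 − 26.5) g/m³ = 2.4×10^6 g/d = 2403 kg/d.
P_X = Y_obs·Q·(S₀ − S) = 0.1910 × 2403 = 459.0 kg VSS/d.
R_O = Q·(S₀ − S) − 1.42·P_X = 2403 − 1.42 × 459.0 = 1751 kg O₂/d.

R_O ≈ 1750 kg O₂/d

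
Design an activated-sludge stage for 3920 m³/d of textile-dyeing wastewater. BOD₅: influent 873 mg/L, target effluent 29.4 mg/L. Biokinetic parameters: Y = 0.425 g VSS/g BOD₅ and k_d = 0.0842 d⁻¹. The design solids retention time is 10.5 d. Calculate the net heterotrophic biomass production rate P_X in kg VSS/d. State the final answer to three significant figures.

P_X ≈ 746 kg VSS/d

The observed yield is Y_obs = Y/(1 + k_d·θ_c) = 0.425 / (1 + 0.0842 × 10.5) = 0.425 / 1.884 = 0.2256 g VSS per g BOD₅ removed.
Substrate removed = Q·(S₀ − S) = 3920 m³/d × (873 − 29.4) g/m³ = 3.31×10^6 g/d = 3307 kg/d.
Biomass produced: P_X = Y_obs·Q·ΔS = 0.2256 × 3307 ≈ 745.9 kg VSS/d.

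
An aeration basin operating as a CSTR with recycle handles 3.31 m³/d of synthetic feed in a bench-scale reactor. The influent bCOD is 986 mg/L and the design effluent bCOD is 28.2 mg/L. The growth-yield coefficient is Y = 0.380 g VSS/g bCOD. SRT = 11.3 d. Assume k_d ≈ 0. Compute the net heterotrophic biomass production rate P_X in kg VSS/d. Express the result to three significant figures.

P_X ≈ 1.20 kg VSS/d

Since k_d ≈ 0, Y_obs = Y = 0.380 g VSS/g bCOD.
Mass of bCOD removed per day: Q(S₀ − S) = 3.31 × 957.8 g/m³ = 3.170 kg/d.
Net biomass production P_X = Y_obs × Q·(S₀ − S) = 0.3800 × 3.170 = 1.205 kg VSS/d.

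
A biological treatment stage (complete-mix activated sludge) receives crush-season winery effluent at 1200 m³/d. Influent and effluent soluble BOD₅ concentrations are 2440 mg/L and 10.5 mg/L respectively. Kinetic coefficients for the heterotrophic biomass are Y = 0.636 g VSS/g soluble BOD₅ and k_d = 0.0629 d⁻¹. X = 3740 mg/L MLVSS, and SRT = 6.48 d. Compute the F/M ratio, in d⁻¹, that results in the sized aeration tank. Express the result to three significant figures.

Rearranging the biomass balance for a CMAS with decay, V = Y·Q·ΔS·θ_c / [X·(1+k_d θ_c)] = 0.636 × 1200 × (2440 − 10.5) × 6.48 / [3740 × (1 + 0.0629 × 6.48)] = 1.2×10^7 / 5264 = 2282 m³.
Food-to-microorganism ratio F/M = Q S₀ / (V X) = 1200 × 2440 / (2282 × 3740) = 0.3430 d⁻¹.

F/M ≈ 0.343 d⁻¹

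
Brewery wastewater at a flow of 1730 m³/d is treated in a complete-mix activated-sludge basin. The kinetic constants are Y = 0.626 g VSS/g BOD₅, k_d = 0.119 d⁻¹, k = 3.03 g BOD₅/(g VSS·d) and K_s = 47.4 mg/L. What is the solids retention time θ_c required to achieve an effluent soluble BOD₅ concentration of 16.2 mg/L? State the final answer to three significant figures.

θ_c ≈ 2.75 d

Specific growth rate at S = 16.2 mg/L: μ = YkS/(K_s+S) = 0.626·3.03·16.2/(47.4+16.2) = 0.4831 d⁻¹.
θ_c = 1/(μ − k_d) = 1/(0.4831 − 0.119) = 1/0.3641 = 2.746 d.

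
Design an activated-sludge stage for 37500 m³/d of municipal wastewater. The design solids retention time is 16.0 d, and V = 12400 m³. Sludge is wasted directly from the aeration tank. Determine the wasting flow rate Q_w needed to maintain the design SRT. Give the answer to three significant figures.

Wasting from the aeration tank: Q_w = V / θ_c = 12400 / 16.0 = 775.0 m³/d.

Q_w ≈ 775 m³/d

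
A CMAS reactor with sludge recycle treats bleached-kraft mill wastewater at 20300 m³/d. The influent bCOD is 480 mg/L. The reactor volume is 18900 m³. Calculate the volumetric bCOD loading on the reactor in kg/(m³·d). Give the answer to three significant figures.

Applied bCOD load per unit volume = Q·S₀/V = (20300 × 480/1000)/18900 = 0.5156 kg bCOD·m⁻³·d⁻¹.

L_v ≈ 0.516 kg bCOD/(m³·d)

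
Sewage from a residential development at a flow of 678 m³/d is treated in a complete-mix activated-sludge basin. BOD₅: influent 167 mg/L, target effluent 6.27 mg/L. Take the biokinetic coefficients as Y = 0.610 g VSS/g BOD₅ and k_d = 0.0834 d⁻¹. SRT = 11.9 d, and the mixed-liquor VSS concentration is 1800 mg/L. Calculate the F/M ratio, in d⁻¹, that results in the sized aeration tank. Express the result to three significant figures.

From the SRT design equation V = Y Q (S₀−S) θ_c / [X (1 + k_d θ_c)] = 0.610 × 678 × (167 − 6.27) × 11.9 / [1800 × (1 + 0.0834 × 11.9)] = 7.91×10^5 / 3586 = 220.6 m³.
Food-to-microorganism ratio F/M = Q S₀ / (V X) = 678 × 167 / (220.6 × 1800) = 0.2852 d⁻¹.

F/M ≈ 0.285 d⁻¹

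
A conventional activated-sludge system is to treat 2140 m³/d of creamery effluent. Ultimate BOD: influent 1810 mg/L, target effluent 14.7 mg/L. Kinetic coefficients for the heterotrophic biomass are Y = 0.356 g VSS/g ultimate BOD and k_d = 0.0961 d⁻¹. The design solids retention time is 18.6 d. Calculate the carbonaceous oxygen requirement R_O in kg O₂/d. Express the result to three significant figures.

R_O ≈ 3150 kg O₂/d

The observed yield is Y_obs = Y/(1 + k_d·θ_c) = 0.356 / (1 + 0.0961 × 18.6) = 0.356 / 2.787 = 0.1277 g VSS per g ultimate BOD removed.
Substrate removed = Q·(S₀ − S) = 2140 m³/d × (1810 − 14.7) g/m³ = 3.84×10^6 g/d = 3842 kg/d.
Biomass synthesised: P_X = Y_obs × 3842 = 490.7 kg VSS/d.
Carbonaceous O₂ demand = substrate oxidised − cell-mass equivalent = 3842 − 1.42 × 490.7 = 3145 kg O₂/d.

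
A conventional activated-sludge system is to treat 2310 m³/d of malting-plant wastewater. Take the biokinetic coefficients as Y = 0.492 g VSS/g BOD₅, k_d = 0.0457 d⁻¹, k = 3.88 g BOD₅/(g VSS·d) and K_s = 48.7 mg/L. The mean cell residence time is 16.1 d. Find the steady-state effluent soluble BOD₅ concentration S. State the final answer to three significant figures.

For a completely mixed reactor with recycle the Lawrence–McCarty relation gives S = K_s·(1 + k_d·θ_c) / [θ_c·(Y·k − k_d) − 1] = 48.7 × (1 + 0.0457 × 16.1) / [16.1 × (0.492 × 3.88 − 0.0457) − 1] = 84.53 / 29.00 = 2.915 mg/L.

S ≈ 2.92 mg/L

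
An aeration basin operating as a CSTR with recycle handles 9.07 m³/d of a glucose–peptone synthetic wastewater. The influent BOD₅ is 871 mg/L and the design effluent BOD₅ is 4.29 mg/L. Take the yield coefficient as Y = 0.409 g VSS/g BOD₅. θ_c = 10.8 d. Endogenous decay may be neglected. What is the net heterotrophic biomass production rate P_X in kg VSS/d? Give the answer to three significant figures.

P_X ≈ 3.22 kg VSS/d

With endogenous decay neglected, the observed yield equals the true yield: Y_obs = Y = 0.409 g VSS/g BOD₅.
ΔS = 871 − 4.29 = 866.7 mg/L, so the substrate removal rate is 9.07 × 866.7/1000 = 7.861 kg BOD₅/d.
Biomass produced: P_X = Y_obs·Q·ΔS = 0.4090 × 7.861 ≈ 3.215 kg VSS/d.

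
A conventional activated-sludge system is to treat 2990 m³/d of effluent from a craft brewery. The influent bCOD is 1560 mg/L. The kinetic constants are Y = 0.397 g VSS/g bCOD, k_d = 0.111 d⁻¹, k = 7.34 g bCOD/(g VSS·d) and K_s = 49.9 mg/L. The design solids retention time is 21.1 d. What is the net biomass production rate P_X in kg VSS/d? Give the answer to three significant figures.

P_X ≈ 553 kg VSS/d

For a completely mixed reactor with recycle the Lawrence–McCarty relation gives S = K_s·(1 + k_d·θ_c) / [θ_c·(Y·k − k_d) − 1] = 49.9 × (1 + 0.111 × 21.1) / [21.1 × (0.397 × 7.34 − 0.111) − 1] = 166.8 / 58.14 = 2.868 mg/L.
Observed yield with endogenous decay: Y_obs = Y / (1 + k_d·θ_c) = 0.397 / (1 + 0.111 × 21.1) = 0.397 / 3.342 = 0.1188 g VSS/g bCOD.
Substrate removed = Q·(S₀ − S) = 2990 m³/d × (1560 − 2.87) g/m³ = 4.66×10^6 g/d = 4656 kg/d.
So the net sludge growth is P_X = 0.1188 × 4656 = 553.1 kg VSS/d.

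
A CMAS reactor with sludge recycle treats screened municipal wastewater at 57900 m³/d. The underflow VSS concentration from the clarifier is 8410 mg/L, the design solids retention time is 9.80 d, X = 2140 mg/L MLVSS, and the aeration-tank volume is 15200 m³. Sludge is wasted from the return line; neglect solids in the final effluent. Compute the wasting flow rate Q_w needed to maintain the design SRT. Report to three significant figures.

Q_w = (V·X)/(θ_c X_r) = 15200 × 2140 / (9.80 × 8410) = 394.7 m³/d.

Q_w ≈ 395 m³/d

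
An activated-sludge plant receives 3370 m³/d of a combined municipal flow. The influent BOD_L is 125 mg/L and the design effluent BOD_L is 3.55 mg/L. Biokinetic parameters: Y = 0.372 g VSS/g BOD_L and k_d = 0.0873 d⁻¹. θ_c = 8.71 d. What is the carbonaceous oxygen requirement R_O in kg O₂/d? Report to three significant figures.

Y_obs = Y / (1 + k_d θ_c) = 0.372 / (1 + 0.0873 × 8.71) = 0.372 / 1.760 = 0.2113.
Mass of BOD_L removed per day: Q(S₀ − S) = 3370 × 121.5 g/m³ = 409.3 kg/d.
Biomass synthesised: P_X = Y_obs × 409.3 = 86.49 kg VSS/d.
R_O = Q·(S₀ − S) − 1.42·P_X = 409.3 − 1.42 × 86.49 = 286.5 kg O₂/d.

R_O ≈ 286 kg O₂/d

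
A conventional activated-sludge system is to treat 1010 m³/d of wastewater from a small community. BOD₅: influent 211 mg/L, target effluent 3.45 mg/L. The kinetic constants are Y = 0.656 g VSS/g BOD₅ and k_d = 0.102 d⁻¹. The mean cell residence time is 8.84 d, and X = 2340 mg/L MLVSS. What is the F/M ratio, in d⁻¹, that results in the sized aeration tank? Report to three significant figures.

F/M ≈ 0.333 d⁻¹

Rearranging the biomass balance for a CMAS with decay, V = Y·Q·ΔS·θ_c / [X·(1+k_d θ_c)] = 0.656 × 1010 × (211 − 3.45) × 8.84 / [2340 × (1 + 0.102 × 8.84)] = 1.22×10^6 / 4450 = 273.2 m³.
F/M = applied load / biomass = Q·S₀/(V·X) = 1010 × 211 / (273.2 × 2340) = 0.3334 d⁻¹.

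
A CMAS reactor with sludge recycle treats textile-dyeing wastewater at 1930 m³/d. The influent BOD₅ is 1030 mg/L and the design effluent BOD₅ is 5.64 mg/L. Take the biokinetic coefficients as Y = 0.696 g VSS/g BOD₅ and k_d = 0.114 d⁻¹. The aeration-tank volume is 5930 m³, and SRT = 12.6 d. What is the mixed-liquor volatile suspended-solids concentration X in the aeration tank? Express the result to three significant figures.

X ≈ 1200 mg/L

Solving the biomass balance for X: X = Y Q (S₀−S) θ_c / [V (1+k_d θ_c)] = 0.696 × 1930 × (1030 − 5.64) × 12.6 / [5930 × (1 + 0.114 × 12.6)] = 1200 mg/L.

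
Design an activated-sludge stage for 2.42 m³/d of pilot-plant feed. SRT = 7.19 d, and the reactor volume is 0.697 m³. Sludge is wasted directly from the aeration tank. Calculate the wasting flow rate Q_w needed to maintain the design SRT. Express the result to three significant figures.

For wasting at MLVSS concentration, Q_w = V/θ_c = 0.6970/7.19 = 0.09694 m³/d.

Q_w ≈ 0.0969 m³/d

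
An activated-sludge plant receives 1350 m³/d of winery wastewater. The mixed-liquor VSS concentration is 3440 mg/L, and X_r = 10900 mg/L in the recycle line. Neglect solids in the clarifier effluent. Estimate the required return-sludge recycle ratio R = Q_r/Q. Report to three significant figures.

Mass balance around the secondary clarifier (neglecting effluent solids): R = X / (X_r − X) = 3440 / (10900 − 3440) = 0.4611.

R ≈ 0.461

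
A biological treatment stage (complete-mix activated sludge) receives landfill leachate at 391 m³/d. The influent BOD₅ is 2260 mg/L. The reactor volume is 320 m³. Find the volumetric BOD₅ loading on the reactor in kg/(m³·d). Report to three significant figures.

L_v ≈ 2.76 kg BOD₅/(m³·d)

L_v = Q S₀ / V = 391 × 2260 × 10⁻³ / 320.0 = 2.761 kg/(m³·d).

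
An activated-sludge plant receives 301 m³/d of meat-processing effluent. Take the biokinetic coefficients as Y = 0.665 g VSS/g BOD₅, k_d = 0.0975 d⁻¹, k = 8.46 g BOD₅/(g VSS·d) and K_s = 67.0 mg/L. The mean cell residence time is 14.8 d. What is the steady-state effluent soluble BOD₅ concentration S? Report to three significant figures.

For a completely mixed reactor with recycle the Lawrence–McCarty relation gives S = K_s·(1 + k_d·θ_c) / [θ_c·(Y·k − k_d) − 1] = 67.0 × (1 + 0.0975 × 14.8) / [14.8 × (0.665 × 8.46 − 0.0975) − 1] = 163.7 / 80.82 = 2.025 mg/L.

S ≈ 2.03 mg/L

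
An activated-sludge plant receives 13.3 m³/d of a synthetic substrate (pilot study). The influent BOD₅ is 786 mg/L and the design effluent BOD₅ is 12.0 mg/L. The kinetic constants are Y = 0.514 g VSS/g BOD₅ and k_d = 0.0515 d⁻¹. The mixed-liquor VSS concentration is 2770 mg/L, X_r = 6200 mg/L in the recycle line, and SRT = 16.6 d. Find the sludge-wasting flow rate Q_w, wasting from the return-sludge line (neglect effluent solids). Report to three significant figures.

Q_w ≈ 0.460 m³/d

From the SRT design equation V = Y Q (S₀−S) θ_c / [X (1 + k_d θ_c)] = 0.514 × 13.3 × (786 − 12.0) × 16.6 / [2770 × (1 + 0.0515 × 16.6)] = 8.78×10^4 / 5138 = 17.09 m³.
Wasting from the return line (neglecting effluent solids): Q_w = V·X / (θ_c·X_r) = 17.09 × 2770 / (16.6 × 6200) = 0.4601 m³/d.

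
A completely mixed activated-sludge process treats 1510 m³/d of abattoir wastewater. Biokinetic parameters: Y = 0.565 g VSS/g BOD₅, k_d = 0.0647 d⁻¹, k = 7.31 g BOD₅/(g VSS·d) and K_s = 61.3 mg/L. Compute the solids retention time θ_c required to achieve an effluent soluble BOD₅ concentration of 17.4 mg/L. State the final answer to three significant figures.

From 1/θ_c = Y·k·S/(K_s + S) − k_d: Y·k·S/(K_s+S) = 0.565 × 7.31 × 17.4 / (61.3 + 17.4) = 0.9131 d⁻¹.
θ_c = 1/(μ − k_d) = 1/(0.9131 − 0.0647) = 1/0.8484 = 1.179 d.

θ_c ≈ 1.18 d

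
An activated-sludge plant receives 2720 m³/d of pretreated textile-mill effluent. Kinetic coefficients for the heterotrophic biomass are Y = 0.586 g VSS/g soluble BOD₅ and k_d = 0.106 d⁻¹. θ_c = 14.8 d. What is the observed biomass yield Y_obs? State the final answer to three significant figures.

Correct the yield for decay: Y_obs = Y/(1 + k_d θ_c) = 0.586 / (1 + 0.106 × 14.8) = 0.586 / 2.569 = 0.2281.

Y_obs ≈ 0.228 g VSS/g soluble BOD₅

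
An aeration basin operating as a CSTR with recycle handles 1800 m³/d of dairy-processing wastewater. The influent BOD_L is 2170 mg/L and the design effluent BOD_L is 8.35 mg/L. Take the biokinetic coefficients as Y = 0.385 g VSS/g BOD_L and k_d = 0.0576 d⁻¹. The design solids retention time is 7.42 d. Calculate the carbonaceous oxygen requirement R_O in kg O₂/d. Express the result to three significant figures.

R_O ≈ 2400 kg O₂/d

The observed yield is Y_obs = Y/(1 + k_d·θ_c) = 0.385 / (1 + 0.0576 × 7.42) = 0.385 / 1.427 = 0.2697 g VSS per g BOD_L removed.
Mass of BOD_L removed per day: Q(S₀ − S) = 1800 × 2162 g/m³ = 3891 kg/d.
P_X = Y_obs·Q·(S₀ − S) = 0.2697 × 3891 = 1049 kg VSS/d.
Carbonaceous O₂ demand = substrate oxidised − cell-mass equivalent = 3891 − 1.42 × 1049 = 2401 kg O₂/d.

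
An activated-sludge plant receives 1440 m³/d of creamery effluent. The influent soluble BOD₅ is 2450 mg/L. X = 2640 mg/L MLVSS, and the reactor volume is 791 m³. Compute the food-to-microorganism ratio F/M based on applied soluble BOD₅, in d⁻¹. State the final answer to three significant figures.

Food-to-microorganism ratio F/M = Q S₀ / (V X) = 1440 × 2450 / (791.0 × 2640) = 1.689 d⁻¹.

F/M ≈ 1.69 d⁻¹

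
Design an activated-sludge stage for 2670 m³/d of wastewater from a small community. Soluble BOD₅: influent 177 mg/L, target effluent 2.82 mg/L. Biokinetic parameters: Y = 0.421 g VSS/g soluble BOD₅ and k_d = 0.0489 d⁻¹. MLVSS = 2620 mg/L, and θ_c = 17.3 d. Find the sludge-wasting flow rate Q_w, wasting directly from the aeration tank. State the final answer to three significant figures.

Q_w ≈ 40.5 m³/d

From the SRT design equation V = Y Q (S₀−S) θ_c / [X (1 + k_d θ_c)] = 0.421 × 2670 × (177 − 2.82) × 17.3 / [2620 × (1 + 0.0489 × 17.3)] = 3.39×10^6 / 4836 = 700.3 m³.
For wasting at MLVSS concentration, Q_w = V/θ_c = 700.3/17.3 = 40.48 m³/d.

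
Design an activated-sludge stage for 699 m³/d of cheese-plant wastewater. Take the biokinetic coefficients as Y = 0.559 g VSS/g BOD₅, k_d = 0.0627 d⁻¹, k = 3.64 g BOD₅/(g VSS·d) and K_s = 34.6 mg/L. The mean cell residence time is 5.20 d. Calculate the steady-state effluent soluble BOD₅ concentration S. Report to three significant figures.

Effluent substrate depends only on kinetics and SRT: S = K_s(1 + k_d θ_c) / [θ_c(Yk − k_d) − 1] = 34.6 × (1 + 0.0627 × 5.20) / [5.20 × (0.559 × 3.64 − 0.0627) − 1] = 45.88 / 9.255 = 4.958 mg/L.

S ≈ 4.96 mg/L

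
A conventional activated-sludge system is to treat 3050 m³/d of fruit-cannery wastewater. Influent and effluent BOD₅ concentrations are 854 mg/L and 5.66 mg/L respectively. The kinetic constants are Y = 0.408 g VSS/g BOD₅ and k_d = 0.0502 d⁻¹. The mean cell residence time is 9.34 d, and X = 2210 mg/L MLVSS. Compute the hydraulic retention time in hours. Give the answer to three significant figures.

τ ≈ 23.9 h

From the SRT design equation V = Y Q (S₀−S) θ_c / [X (1 + k_d θ_c)] = 0.408 × 3050 × (854 − 5.66) × 9.34 / [2210 × (1 + 0.0502 × 9.34)] = 9.86×10^6 / 3246 = 3037 m³.
τ = V/Q = 3037/3050 = 0.9959 d, or 23.90 h.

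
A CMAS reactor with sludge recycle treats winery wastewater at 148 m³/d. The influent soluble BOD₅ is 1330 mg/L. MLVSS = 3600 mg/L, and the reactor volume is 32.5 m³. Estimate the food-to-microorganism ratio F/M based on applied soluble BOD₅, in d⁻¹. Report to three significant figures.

F/M ≈ 1.68 d⁻¹

Food-to-microorganism ratio F/M = Q S₀ / (V X) = 148 × 1330 / (32.50 × 3600) = 1.682 d⁻¹.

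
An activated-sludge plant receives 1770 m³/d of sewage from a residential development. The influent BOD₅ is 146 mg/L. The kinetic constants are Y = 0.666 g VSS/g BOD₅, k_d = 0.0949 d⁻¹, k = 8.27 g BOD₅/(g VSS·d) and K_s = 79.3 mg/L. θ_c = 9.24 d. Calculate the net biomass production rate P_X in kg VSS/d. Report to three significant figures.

For a completely mixed reactor with recycle the Lawrence–McCarty relation gives S = K_s·(1 + k_d·θ_c) / [θ_c·(Y·k − k_d) − 1] = 79.3 × (1 + 0.0949 × 9.24) / [9.24 × (0.666 × 8.27 − 0.0949) − 1] = 148.8 / 49.02 = 3.037 mg/L.
Observed yield with endogenous decay: Y_obs = Y / (1 + k_d·θ_c) = 0.666 / (1 + 0.0949 × 9.24) = 0.666 / 1.877 = 0.3548 g VSS/g BOD₅.
Mass of BOD₅ removed per day: Q(S₀ − S) = 1770 × 143.0 g/m³ = 253.0 kg/d.
P_X = Y_obs · Q(S₀ − S) = 0.3548 × 253.0 = 89.79 kg VSS/d.

P_X ≈ 89.8 kg VSS/d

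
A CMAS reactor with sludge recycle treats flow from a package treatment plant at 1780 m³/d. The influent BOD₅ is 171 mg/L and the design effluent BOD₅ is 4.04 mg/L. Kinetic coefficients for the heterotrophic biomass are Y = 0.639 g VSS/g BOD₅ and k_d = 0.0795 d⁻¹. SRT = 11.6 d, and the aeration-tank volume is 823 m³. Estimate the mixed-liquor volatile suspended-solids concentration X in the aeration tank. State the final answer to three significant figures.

X ≈ 1390 mg/L

X = Y·Q·ΔS·θ_c / [V·(1 + k_d θ_c)] = 0.639 × 1780 × (171 − 4.04) × 11.6 / [823 × (1 + 0.0795 × 11.6)] = 1392 mg/L.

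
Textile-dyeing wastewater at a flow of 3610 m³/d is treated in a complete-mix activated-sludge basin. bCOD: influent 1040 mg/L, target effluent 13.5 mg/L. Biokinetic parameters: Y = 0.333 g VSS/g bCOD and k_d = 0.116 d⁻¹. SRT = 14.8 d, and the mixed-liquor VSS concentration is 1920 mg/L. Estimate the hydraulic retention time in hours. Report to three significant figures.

τ ≈ 23.3 h

From the SRT design equation V = Y Q (S₀−S) θ_c / [X (1 + k_d θ_c)] = 0.333 × 3610 × (1040 − 13.5) × 14.8 / [1920 × (1 + 0.116 × 14.8)] = 1.83×10^7 / 5216 = 3501 m³.
τ = V/Q = 3501/3610 = 0.9699 d, or 23.28 h.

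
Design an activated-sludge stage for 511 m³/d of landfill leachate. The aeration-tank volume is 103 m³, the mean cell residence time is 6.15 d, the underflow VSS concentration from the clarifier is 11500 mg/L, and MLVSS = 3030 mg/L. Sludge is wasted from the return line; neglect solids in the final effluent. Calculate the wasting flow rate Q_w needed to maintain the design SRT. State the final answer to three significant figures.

Q_w = (V·X)/(θ_c X_r) = 103.0 × 3030 / (6.15 × 11500) = 4.413 m³/d.

Q_w ≈ 4.41 m³/d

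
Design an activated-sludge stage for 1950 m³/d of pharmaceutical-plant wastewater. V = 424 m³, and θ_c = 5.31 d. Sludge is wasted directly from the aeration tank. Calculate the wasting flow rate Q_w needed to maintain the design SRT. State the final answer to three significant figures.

Wasting from the aeration tank: Q_w = V / θ_c = 424.0 / 5.31 = 79.85 m³/d.

Q_w ≈ 79.8 m³/d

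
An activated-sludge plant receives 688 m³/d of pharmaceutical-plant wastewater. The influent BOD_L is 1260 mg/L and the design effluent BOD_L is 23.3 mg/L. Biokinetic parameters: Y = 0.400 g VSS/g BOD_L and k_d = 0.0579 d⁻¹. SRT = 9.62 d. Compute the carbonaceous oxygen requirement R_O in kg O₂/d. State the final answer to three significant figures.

R_O ≈ 540 kg O₂/d

Observed yield with endogenous decay: Y_obs = Y / (1 + k_d·θ_c) = 0.400 / (1 + 0.0579 × 9.62) = 0.400 / 1.557 = 0.2569 g VSS/g BOD_L.
Mass of BOD_L removed per day: Q(S₀ − S) = 688 × 1237 g/m³ = 850.8 kg/d.
Biomass synthesised: P_X = Y_obs × 850.8 = 218.6 kg VSS/d.
R_O = Q·(S₀ − S) − 1.42·P_X = 850.8 − 1.42 × 218.6 = 540.5 kg O₂/d.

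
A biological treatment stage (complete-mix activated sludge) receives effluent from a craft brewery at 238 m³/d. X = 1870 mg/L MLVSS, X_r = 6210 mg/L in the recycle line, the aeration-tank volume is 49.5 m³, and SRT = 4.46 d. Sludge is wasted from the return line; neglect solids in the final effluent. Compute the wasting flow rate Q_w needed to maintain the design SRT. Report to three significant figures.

Wasting from the return line (neglecting effluent solids): Q_w = V·X / (θ_c·X_r) = 49.50 × 1870 / (4.46 × 6210) = 3.342 m³/d.

Q_w ≈ 3.34 m³/d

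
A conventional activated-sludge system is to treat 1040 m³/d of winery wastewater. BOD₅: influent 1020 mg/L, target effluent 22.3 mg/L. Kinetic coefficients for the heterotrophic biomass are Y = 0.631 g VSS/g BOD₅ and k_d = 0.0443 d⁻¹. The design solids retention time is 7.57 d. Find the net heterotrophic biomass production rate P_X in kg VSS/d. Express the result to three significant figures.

The observed yield is Y_obs = Y/(1 + k_d·θ_c) = 0.631 / (1 + 0.0443 × 7.57) = 0.631 / 1.335 = 0.4725 g VSS per g BOD₅ removed.
Q·(S₀ − S) = 1040 × (1020 − 22.3) × 10⁻³ = 1038 kg/d removed.
P_X = Y_obs · Q(S₀ − S) = 0.4725 × 1038 = 490.3 kg VSS/d.

P_X ≈ 490 kg VSS/d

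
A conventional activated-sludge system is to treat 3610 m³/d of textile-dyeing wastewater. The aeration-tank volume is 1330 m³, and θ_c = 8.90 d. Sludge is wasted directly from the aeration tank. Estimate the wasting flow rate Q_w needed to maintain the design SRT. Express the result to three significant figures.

For wasting at MLVSS concentration, Q_w = V/θ_c = 1330/8.90 = 149.4 m³/d.

Q_w ≈ 149 m³/d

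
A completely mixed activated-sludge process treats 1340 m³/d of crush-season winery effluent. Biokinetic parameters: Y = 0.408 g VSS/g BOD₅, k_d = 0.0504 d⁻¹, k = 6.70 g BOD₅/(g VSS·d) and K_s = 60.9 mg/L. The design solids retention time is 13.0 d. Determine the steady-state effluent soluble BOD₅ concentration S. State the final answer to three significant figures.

S ≈ 2.98 mg/L

For a completely mixed reactor with recycle the Lawrence–McCarty relation gives S = K_s·(1 + k_d·θ_c) / [θ_c·(Y·k − k_d) − 1] = 60.9 × (1 + 0.0504 × 13.0) / [13.0 × (0.408 × 6.70 − 0.0504) − 1] = 100.8 / 33.88 = 2.975 mg/L.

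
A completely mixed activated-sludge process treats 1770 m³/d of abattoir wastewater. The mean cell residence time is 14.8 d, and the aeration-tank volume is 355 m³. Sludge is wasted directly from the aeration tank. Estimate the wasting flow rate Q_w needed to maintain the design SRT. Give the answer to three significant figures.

Q_w ≈ 24.0 m³/d

Wasting from the aeration tank: Q_w = V / θ_c = 355.0 / 14.8 = 23.99 m³/d.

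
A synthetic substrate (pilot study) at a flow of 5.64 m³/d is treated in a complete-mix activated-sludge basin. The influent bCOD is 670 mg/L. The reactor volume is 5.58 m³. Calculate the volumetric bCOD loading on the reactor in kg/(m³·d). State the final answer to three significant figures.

L_v ≈ 0.677 kg bCOD/(m³·d)

L_v = Q S₀ / V = 5.64 × 670 × 10⁻³ / 5.580 = 0.6772 kg/(m³·d).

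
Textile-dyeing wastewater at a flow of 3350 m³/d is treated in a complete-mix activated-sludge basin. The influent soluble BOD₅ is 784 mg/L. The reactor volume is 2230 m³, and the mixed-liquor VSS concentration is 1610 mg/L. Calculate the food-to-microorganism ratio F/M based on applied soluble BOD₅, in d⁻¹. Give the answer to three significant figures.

F/M ≈ 0.732 d⁻¹

F/M = Q·S₀ / (V·X) = 3350 × 784 / (2230 × 1610) = 0.7315 g soluble BOD₅·(g VSS·d)⁻¹.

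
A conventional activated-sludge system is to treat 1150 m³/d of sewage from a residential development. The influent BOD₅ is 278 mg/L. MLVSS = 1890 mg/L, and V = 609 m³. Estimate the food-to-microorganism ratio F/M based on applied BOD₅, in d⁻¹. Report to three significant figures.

F/M ≈ 0.278 d⁻¹

F/M = Q·S₀ / (V·X) = 1150 × 278 / (609.0 × 1890) = 0.2778 g BOD₅·(g VSS·d)⁻¹.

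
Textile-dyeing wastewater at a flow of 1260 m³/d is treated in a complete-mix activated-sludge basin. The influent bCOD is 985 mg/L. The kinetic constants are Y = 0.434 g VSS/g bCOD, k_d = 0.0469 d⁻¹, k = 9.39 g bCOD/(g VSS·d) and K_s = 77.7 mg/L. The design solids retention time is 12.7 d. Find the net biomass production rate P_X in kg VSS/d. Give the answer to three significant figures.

P_X ≈ 337 kg VSS/d

For a completely mixed reactor with recycle the Lawrence–McCarty relation gives S = K_s·(1 + k_d·θ_c) / [θ_c·(Y·k − k_d) − 1] = 77.7 × (1 + 0.0469 × 12.7) / [12.7 × (0.434 × 9.39 − 0.0469) − 1] = 124.0 / 50.16 = 2.472 mg/L.
Observed yield with endogenous decay: Y_obs = Y / (1 + k_d·θ_c) = 0.434 / (1 + 0.0469 × 12.7) = 0.434 / 1.596 = 0.2720 g VSS/g bCOD.
Substrate removed = Q·(S₀ − S) = 1260 m³/d × (985 − 2.47) g/m³ = 1.24×10^6 g/d = 1238 kg/d.
Net biomass production P_X = Y_obs × Q·(S₀ − S) = 0.2720 × 1238 = 336.7 kg VSS/d.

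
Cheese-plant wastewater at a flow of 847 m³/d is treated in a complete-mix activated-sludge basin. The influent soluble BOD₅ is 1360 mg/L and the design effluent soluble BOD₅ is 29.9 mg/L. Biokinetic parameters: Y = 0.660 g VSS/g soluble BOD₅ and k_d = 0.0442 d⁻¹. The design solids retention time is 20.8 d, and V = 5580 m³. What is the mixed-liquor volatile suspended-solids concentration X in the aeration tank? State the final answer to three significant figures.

X ≈ 1440 mg/L

X = Y·Q·ΔS·θ_c / [V·(1 + k_d θ_c)] = 0.660 × 847 × (1360 − 29.9) × 20.8 / [5580 × (1 + 0.0442 × 20.8)] = 1444 mg/L.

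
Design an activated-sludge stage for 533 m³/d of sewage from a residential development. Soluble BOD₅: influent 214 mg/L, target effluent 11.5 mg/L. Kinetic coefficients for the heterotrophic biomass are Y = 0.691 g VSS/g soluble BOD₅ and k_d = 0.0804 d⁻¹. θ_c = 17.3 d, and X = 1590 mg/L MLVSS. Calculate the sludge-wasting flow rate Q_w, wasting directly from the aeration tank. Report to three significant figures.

Q_w ≈ 19.6 m³/d

From the SRT design equation V = Y Q (S₀−S) θ_c / [X (1 + k_d θ_c)] = 0.691 × 533 × (214 − 11.5) × 17.3 / [1590 × (1 + 0.0804 × 17.3)] = 1.29×10^6 / 3802 = 339.4 m³.
For wasting at MLVSS concentration, Q_w = V/θ_c = 339.4/17.3 = 19.62 m³/d.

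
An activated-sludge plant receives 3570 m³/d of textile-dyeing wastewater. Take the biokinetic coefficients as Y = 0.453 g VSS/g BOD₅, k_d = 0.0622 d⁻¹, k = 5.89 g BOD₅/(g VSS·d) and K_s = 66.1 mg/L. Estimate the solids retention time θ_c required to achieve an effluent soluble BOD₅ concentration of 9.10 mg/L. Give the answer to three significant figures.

θ_c ≈ 3.84 d

At the target effluent, Y k S/(K_s+S) = 0.453×5.89×9.10/75.20 = 0.3229 d⁻¹.
θ_c = 1/(μ − k_d) = 1/(0.3229 − 0.0622) = 1/0.2607 = 3.836 d.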